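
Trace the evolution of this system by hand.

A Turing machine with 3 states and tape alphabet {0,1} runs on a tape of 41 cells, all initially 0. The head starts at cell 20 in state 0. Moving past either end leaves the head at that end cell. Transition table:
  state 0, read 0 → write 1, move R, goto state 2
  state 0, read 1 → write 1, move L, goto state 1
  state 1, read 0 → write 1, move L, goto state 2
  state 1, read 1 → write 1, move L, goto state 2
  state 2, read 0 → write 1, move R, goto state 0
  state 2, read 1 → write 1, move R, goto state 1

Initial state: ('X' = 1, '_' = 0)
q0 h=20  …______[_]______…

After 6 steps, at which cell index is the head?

[0] q0 h=20  …______[_]______…
[1] q2 h=21  …_____X[_]______…
[2] q0 h=22  …____XX[_]______…
[3] q2 h=23  …___XXX[_]______…
[4] q0 h=24  …__XXXX[_]______…
[5] q2 h=25  …_XXXXX[_]______…
[6] q0 h=26  …XXXXXX[_]______…

26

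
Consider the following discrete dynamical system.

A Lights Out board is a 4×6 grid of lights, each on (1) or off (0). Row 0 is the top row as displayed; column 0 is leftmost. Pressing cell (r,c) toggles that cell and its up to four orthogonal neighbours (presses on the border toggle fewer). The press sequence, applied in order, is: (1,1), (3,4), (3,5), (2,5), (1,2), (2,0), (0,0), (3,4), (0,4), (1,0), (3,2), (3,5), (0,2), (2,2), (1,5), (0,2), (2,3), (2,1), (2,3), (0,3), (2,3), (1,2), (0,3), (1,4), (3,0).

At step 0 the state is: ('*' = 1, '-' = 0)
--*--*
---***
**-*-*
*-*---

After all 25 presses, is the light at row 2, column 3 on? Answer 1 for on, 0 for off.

1

step 0: --*--*
---***
**-*-*
*-*---
step 1: -**--*
******
*--*-*
*-*---
step 2: -**--*
******
*--***
*-****
step 3: -**--*
******
*--**-
*-**--
step 4: -**--*
*****-
*--*-*
*-**-*
step 5: -*---*
*---*-
*-**-*
*-**-*
step 6: -*---*
----*-
-***-*
--**-*
step 7: *----*
*---*-
-***-*
--**-*
step 8: *----*
*---*-
-*****
--*-*-
step 9: *--**-
*-----
-*****
--*-*-
step 10: ---**-
-*----
******
--*-*-
step 11: ---**-
-*----
**-***
-*-**-
step 12: ---**-
-*----
**-**-
-*-*-*
step 13: -**-*-
-**---
**-**-
-*-*-*
step 14: -**-*-
-*----
*-*-*-
-***-*
step 15: -**-**
-*--**
*-*-**
-***-*
step 16: ---***
-**-**
*-*-**
-***-*
step 17: ---***
-*****
*--*-*
-**--*
step 18: ---***
--****
-***-*
--*--*
step 19: ---***
--*-**
-*--**
--**-*
step 20: --*--*
--****
-*--**
--**-*
step 21: --*--*
--*-**
-***-*
--*--*
step 22: -----*
-*-***
-*-*-*
--*--*
step 23: --****
-*--**
-*-*-*
--*--*
step 24: --**-*
-*-*--
-*-***
--*--*
step 25: --**-*
-*-*--
**-***
***--*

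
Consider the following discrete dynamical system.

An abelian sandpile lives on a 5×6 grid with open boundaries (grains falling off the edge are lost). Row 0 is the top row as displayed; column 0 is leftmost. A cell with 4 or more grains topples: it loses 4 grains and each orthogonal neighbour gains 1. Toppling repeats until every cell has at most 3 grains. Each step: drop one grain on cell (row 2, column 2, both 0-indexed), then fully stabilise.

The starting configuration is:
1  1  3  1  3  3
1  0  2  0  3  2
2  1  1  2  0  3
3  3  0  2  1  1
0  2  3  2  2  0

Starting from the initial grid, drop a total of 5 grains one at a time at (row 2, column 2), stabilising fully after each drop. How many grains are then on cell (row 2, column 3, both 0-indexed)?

[0] 1  1  3  1  3  3
1  0  2  0  3  2
2  1  1  2  0  3
3  3  0  2  1  1
0  2  3  2  2  0
[1] 1  1  3  1  3  3
1  0  2  0  3  2
2  1  2  2  0  3
3  3  0  2  1  1
0  2  3  2  2  0
[2] 1  1  3  1  3  3
1  0  2  0  3  2
2  1  3  2  0  3
3  3  0  2  1  1
0  2  3  2  2  0
[3] 1  1  3  1  3  3
1  0  3  0  3  2
2  2  0  3  0  3
3  3  1  2  1  1
0  2  3  2  2  0
[4] 1  1  3  1  3  3
1  0  3  0  3  2
2  2  1  3  0  3
3  3  1  2  1  1
0  2  3  2  2  0
[5] 1  1  3  1  3  3
1  0  3  0  3  2
2  2  2  3  0  3
3  3  1  2  1  1
0  2  3  2  2  0

3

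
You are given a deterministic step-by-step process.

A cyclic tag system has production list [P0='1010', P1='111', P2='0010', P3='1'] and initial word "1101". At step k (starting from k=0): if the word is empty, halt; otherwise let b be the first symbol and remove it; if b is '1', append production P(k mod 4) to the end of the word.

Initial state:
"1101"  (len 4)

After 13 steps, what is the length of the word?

23

k=0  "1101"  (len 4)
k=1  "1011010"  (len 7)
k=2  "011010111"  (len 9)
k=3  "11010111"  (len 8)
k=4  "10101111"  (len 8)
k=5  "01011111010"  (len 11)
k=6  "1011111010"  (len 10)
k=7  "0111110100010"  (len 13)
k=8  "111110100010"  (len 12)
k=9  "111101000101010"  (len 15)
k=10  "11101000101010111"  (len 17)
k=11  "11010001010101110010"  (len 20)
k=12  "10100010101011100101"  (len 20)
k=13  "01000101010111001011010"  (len 23)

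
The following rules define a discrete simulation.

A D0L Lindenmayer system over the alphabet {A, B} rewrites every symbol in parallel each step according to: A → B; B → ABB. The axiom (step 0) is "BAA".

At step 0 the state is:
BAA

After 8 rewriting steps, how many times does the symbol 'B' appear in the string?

1801

0) BAA
1) ABBBB
2) BABBABBABBABB
3) ABBBABBABBBABBABBBABBABBBABBABB
4) BABBABBABBBABBABBBABBABBABBBABBABBBABBABBABBBABBABBBABBABBABBBABBABBBABBABB
5) ABBBABBABBBABBABBBABBABBABBBABBABBBABBABBABBBABBABBBABBABB…ABBBABBABBBABBABBBABBABBABBBABBABBBABBABBABBBABBABBBABBABB  (len 181)
6) BABBABBABBBABBABBBABBABBABBBABBABBBABBABBABBBABBABBBABBABB…ABBBABBABBBABBABBBABBABBABBBABBABBBABBABBABBBABBABBBABBABB  (len 437)
7) ABBBABBABBBABBABBBABBABBABBBABBABBBABBABBABBBABBABBBABBABB…ABBBABBABBBABBABBBABBABBABBBABBABBBABBABBABBBABBABBBABBABB  (len 1055)
8) BABBABBABBBABBABBBABBABBABBBABBABBBABBABBABBBABBABBBABBABB…ABBBABBABBBABBABBBABBABBABBBABBABBBABBABBABBBABBABBBABBABB  (len 2547)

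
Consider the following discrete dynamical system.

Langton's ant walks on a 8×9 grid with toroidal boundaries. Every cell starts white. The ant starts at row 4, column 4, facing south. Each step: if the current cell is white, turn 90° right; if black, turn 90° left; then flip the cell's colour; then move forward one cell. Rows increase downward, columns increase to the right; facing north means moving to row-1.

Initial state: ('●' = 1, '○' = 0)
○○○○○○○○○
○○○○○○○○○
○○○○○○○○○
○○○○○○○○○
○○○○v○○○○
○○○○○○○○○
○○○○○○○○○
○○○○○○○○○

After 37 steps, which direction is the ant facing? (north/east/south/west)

east

gen 0: ○○○○○○○○○
○○○○○○○○○
○○○○○○○○○
○○○○○○○○○
○○○○v○○○○
○○○○○○○○○
○○○○○○○○○
○○○○○○○○○
gen 1: ○○○○○○○○○
○○○○○○○○○
○○○○○○○○○
○○○○○○○○○
○○○<●○○○○
○○○○○○○○○
○○○○○○○○○
○○○○○○○○○
gen 2: ○○○○○○○○○
○○○○○○○○○
○○○○○○○○○
○○○^○○○○○
○○○●●○○○○
○○○○○○○○○
○○○○○○○○○
○○○○○○○○○
gen 3: ○○○○○○○○○
○○○○○○○○○
○○○○○○○○○
○○○●>○○○○
○○○●●○○○○
○○○○○○○○○
○○○○○○○○○
○○○○○○○○○
gen 4: ○○○○○○○○○
○○○○○○○○○
○○○○○○○○○
○○○●●○○○○
○○○●v○○○○
○○○○○○○○○
○○○○○○○○○
○○○○○○○○○
gen 5: ○○○○○○○○○
○○○○○○○○○
○○○○○○○○○
○○○●●○○○○
○○○●○>○○○
○○○○○○○○○
○○○○○○○○○
○○○○○○○○○
gen 6: ○○○○○○○○○
○○○○○○○○○
○○○○○○○○○
○○○●●○○○○
○○○●○●○○○
○○○○○v○○○
○○○○○○○○○
○○○○○○○○○
gen 7: ○○○○○○○○○
○○○○○○○○○
○○○○○○○○○
○○○●●○○○○
○○○●○●○○○
○○○○<●○○○
○○○○○○○○○
○○○○○○○○○
gen 8: ○○○○○○○○○
○○○○○○○○○
○○○○○○○○○
○○○●●○○○○
○○○●^●○○○
○○○○●●○○○
○○○○○○○○○
○○○○○○○○○
gen 9: ○○○○○○○○○
○○○○○○○○○
○○○○○○○○○
○○○●●○○○○
○○○●●>○○○
○○○○●●○○○
○○○○○○○○○
○○○○○○○○○
gen 10: ○○○○○○○○○
○○○○○○○○○
○○○○○○○○○
○○○●●^○○○
○○○●●○○○○
○○○○●●○○○
○○○○○○○○○
○○○○○○○○○
gen 11: ○○○○○○○○○
○○○○○○○○○
○○○○○○○○○
○○○●●●>○○
○○○●●○○○○
○○○○●●○○○
○○○○○○○○○
○○○○○○○○○
gen 12: ○○○○○○○○○
○○○○○○○○○
○○○○○○○○○
○○○●●●●○○
○○○●●○v○○
○○○○●●○○○
○○○○○○○○○
○○○○○○○○○
gen 13: ○○○○○○○○○
○○○○○○○○○
○○○○○○○○○
○○○●●●●○○
○○○●●<●○○
○○○○●●○○○
○○○○○○○○○
○○○○○○○○○
gen 14: ○○○○○○○○○
○○○○○○○○○
○○○○○○○○○
○○○●●^●○○
○○○●●●●○○
○○○○●●○○○
○○○○○○○○○
○○○○○○○○○
gen 15: ○○○○○○○○○
○○○○○○○○○
○○○○○○○○○
○○○●<○●○○
○○○●●●●○○
○○○○●●○○○
○○○○○○○○○
○○○○○○○○○
gen 16: ○○○○○○○○○
○○○○○○○○○
○○○○○○○○○
○○○●○○●○○
○○○●v●●○○
○○○○●●○○○
○○○○○○○○○
○○○○○○○○○
gen 17: ○○○○○○○○○
○○○○○○○○○
○○○○○○○○○
○○○●○○●○○
○○○●○>●○○
○○○○●●○○○
○○○○○○○○○
○○○○○○○○○
gen 18: ○○○○○○○○○
○○○○○○○○○
○○○○○○○○○
○○○●○^●○○
○○○●○○●○○
○○○○●●○○○
○○○○○○○○○
○○○○○○○○○
gen 19: ○○○○○○○○○
○○○○○○○○○
○○○○○○○○○
○○○●○●>○○
○○○●○○●○○
○○○○●●○○○
○○○○○○○○○
○○○○○○○○○
gen 20: ○○○○○○○○○
○○○○○○○○○
○○○○○○^○○
○○○●○●○○○
○○○●○○●○○
○○○○●●○○○
○○○○○○○○○
○○○○○○○○○
gen 21: ○○○○○○○○○
○○○○○○○○○
○○○○○○●>○
○○○●○●○○○
○○○●○○●○○
○○○○●●○○○
○○○○○○○○○
○○○○○○○○○
gen 22: ○○○○○○○○○
○○○○○○○○○
○○○○○○●●○
○○○●○●○v○
○○○●○○●○○
○○○○●●○○○
○○○○○○○○○
○○○○○○○○○
gen 23: ○○○○○○○○○
○○○○○○○○○
○○○○○○●●○
○○○●○●<●○
○○○●○○●○○
○○○○●●○○○
○○○○○○○○○
○○○○○○○○○
gen 24: ○○○○○○○○○
○○○○○○○○○
○○○○○○^●○
○○○●○●●●○
○○○●○○●○○
○○○○●●○○○
○○○○○○○○○
○○○○○○○○○
gen 25: ○○○○○○○○○
○○○○○○○○○
○○○○○<○●○
○○○●○●●●○
○○○●○○●○○
○○○○●●○○○
○○○○○○○○○
○○○○○○○○○
gen 26: ○○○○○○○○○
○○○○○^○○○
○○○○○●○●○
○○○●○●●●○
○○○●○○●○○
○○○○●●○○○
○○○○○○○○○
○○○○○○○○○
gen 27: ○○○○○○○○○
○○○○○●>○○
○○○○○●○●○
○○○●○●●●○
○○○●○○●○○
○○○○●●○○○
○○○○○○○○○
○○○○○○○○○
gen 28: ○○○○○○○○○
○○○○○●●○○
○○○○○●v●○
○○○●○●●●○
○○○●○○●○○
○○○○●●○○○
○○○○○○○○○
○○○○○○○○○
gen 29: ○○○○○○○○○
○○○○○●●○○
○○○○○<●●○
○○○●○●●●○
○○○●○○●○○
○○○○●●○○○
○○○○○○○○○
○○○○○○○○○
gen 30: ○○○○○○○○○
○○○○○●●○○
○○○○○○●●○
○○○●○v●●○
○○○●○○●○○
○○○○●●○○○
○○○○○○○○○
○○○○○○○○○
gen 31: ○○○○○○○○○
○○○○○●●○○
○○○○○○●●○
○○○●○○>●○
○○○●○○●○○
○○○○●●○○○
○○○○○○○○○
○○○○○○○○○
gen 32: ○○○○○○○○○
○○○○○●●○○
○○○○○○^●○
○○○●○○○●○
○○○●○○●○○
○○○○●●○○○
○○○○○○○○○
○○○○○○○○○
gen 33: ○○○○○○○○○
○○○○○●●○○
○○○○○<○●○
○○○●○○○●○
○○○●○○●○○
○○○○●●○○○
○○○○○○○○○
○○○○○○○○○
gen 34: ○○○○○○○○○
○○○○○^●○○
○○○○○●○●○
○○○●○○○●○
○○○●○○●○○
○○○○●●○○○
○○○○○○○○○
○○○○○○○○○
gen 35: ○○○○○○○○○
○○○○<○●○○
○○○○○●○●○
○○○●○○○●○
○○○●○○●○○
○○○○●●○○○
○○○○○○○○○
○○○○○○○○○
gen 36: ○○○○^○○○○
○○○○●○●○○
○○○○○●○●○
○○○●○○○●○
○○○●○○●○○
○○○○●●○○○
○○○○○○○○○
○○○○○○○○○
gen 37: ○○○○●>○○○
○○○○●○●○○
○○○○○●○●○
○○○●○○○●○
○○○●○○●○○
○○○○●●○○○
○○○○○○○○○
○○○○○○○○○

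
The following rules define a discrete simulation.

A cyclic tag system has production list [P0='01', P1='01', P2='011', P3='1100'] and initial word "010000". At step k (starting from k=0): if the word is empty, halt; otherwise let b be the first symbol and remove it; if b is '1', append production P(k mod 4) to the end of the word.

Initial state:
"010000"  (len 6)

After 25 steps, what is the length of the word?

step 0: "010000"  (len 6)
step 1: "10000"  (len 5)
step 2: "000001"  (len 6)
step 3: "00001"  (len 5)
step 4: "0001"  (len 4)
step 5: "001"  (len 3)
step 6: "01"  (len 2)
step 7: "1"  (len 1)
step 8: "1100"  (len 4)
step 9: "10001"  (len 5)
step 10: "000101"  (len 6)
step 11: "00101"  (len 5)
step 12: "0101"  (len 4)
step 13: "101"  (len 3)
step 14: "0101"  (len 4)
step 15: "101"  (len 3)
step 16: "011100"  (len 6)
step 17: "11100"  (len 5)
step 18: "110001"  (len 6)
step 19: "10001011"  (len 8)
step 20: "00010111100"  (len 11)
step 21: "0010111100"  (len 10)
step 22: "010111100"  (len 9)
step 23: "10111100"  (len 8)
step 24: "01111001100"  (len 11)
step 25: "1111001100"  (len 10)

10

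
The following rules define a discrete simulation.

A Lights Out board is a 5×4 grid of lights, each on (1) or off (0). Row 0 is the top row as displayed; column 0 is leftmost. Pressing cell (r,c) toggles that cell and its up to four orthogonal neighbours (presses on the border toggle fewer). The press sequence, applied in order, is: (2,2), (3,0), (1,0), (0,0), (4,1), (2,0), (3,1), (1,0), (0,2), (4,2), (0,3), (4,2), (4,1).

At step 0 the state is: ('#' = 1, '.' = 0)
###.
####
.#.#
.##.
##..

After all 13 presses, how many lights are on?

step 0: ###.
####
.#.#
.##.
##..
step 1: ###.
##.#
..#.
.#..
##..
step 2: ###.
##.#
#.#.
#...
.#..
step 3: .##.
...#
..#.
#...
.#..
step 4: #.#.
#..#
..#.
#...
.#..
step 5: #.#.
#..#
..#.
##..
#.#.
step 6: #.#.
...#
###.
.#..
#.#.
step 7: #.#.
...#
#.#.
#.#.
###.
step 8: ..#.
##.#
..#.
#.#.
###.
step 9: .#.#
####
..#.
#.#.
###.
step 10: .#.#
####
..#.
#...
#..#
step 11: .##.
###.
..#.
#...
#..#
step 12: .##.
###.
..#.
#.#.
###.
step 13: .##.
###.
..#.
###.
....

9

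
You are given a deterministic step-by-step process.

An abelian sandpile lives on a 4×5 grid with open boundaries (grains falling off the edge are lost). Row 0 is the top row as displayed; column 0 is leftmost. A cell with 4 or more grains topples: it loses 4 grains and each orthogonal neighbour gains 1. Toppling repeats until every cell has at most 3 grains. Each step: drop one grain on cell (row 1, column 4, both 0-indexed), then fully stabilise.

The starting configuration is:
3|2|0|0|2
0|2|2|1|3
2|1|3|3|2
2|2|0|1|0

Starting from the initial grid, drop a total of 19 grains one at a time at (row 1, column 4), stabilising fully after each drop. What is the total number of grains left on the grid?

0) 3|2|0|0|2
0|2|2|1|3
2|1|3|3|2
2|2|0|1|0
1) 3|2|0|0|3
0|2|2|2|0
2|1|3|3|3
2|2|0|1|0
2) 3|2|0|0|3
0|2|2|2|1
2|1|3|3|3
2|2|0|1|0
3) 3|2|0|0|3
0|2|2|2|2
2|1|3|3|3
2|2|0|1|0
4) 3|2|0|0|3
0|2|2|2|3
2|1|3|3|3
2|2|0|1|0
5) 3|2|1|2|0
0|3|0|1|3
2|2|1|2|1
2|2|1|2|1
6) 3|2|1|2|1
0|3|0|2|0
2|2|1|2|2
2|2|1|2|1
7) 3|2|1|2|1
0|3|0|2|1
2|2|1|2|2
2|2|1|2|1
8) 3|2|1|2|1
0|3|0|2|2
2|2|1|2|2
2|2|1|2|1
9) 3|2|1|2|1
0|3|0|2|3
2|2|1|2|2
2|2|1|2|1
10) 3|2|1|2|2
0|3|0|3|0
2|2|1|2|3
2|2|1|2|1
11) 3|2|1|2|2
0|3|0|3|1
2|2|1|2|3
2|2|1|2|1
12) 3|2|1|2|2
0|3|0|3|2
2|2|1|2|3
2|2|1|2|1
13) 3|2|1|2|2
0|3|0|3|3
2|2|1|2|3
2|2|1|2|1
14) 3|2|1|3|3
0|3|1|1|2
2|2|2|0|1
2|2|1|3|2
15) 3|2|1|3|3
0|3|1|1|3
2|2|2|0|1
2|2|1|3|2
16) 3|2|2|0|1
0|3|1|3|1
2|2|2|0|2
2|2|1|3|2
17) 3|2|2|0|1
0|3|1|3|2
2|2|2|0|2
2|2|1|3|2
18) 3|2|2|0|1
0|3|1|3|3
2|2|2|0|2
2|2|1|3|2
19) 3|2|2|1|2
0|3|2|0|1
2|2|2|1|3
2|2|1|3|2

36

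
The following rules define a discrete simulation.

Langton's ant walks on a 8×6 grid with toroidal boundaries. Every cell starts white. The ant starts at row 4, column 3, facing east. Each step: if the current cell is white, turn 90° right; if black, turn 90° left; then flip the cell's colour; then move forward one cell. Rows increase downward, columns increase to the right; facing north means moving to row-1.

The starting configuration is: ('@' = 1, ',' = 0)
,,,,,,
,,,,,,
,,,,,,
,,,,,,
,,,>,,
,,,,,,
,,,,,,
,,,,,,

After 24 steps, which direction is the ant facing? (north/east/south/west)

k=0  ,,,,,,
,,,,,,
,,,,,,
,,,,,,
,,,>,,
,,,,,,
,,,,,,
,,,,,,
k=1  ,,,,,,
,,,,,,
,,,,,,
,,,,,,
,,,@,,
,,,v,,
,,,,,,
,,,,,,
k=2  ,,,,,,
,,,,,,
,,,,,,
,,,,,,
,,,@,,
,,<@,,
,,,,,,
,,,,,,
k=3  ,,,,,,
,,,,,,
,,,,,,
,,,,,,
,,^@,,
,,@@,,
,,,,,,
,,,,,,
k=4  ,,,,,,
,,,,,,
,,,,,,
,,,,,,
,,@>,,
,,@@,,
,,,,,,
,,,,,,
k=5  ,,,,,,
,,,,,,
,,,,,,
,,,^,,
,,@,,,
,,@@,,
,,,,,,
,,,,,,
k=6  ,,,,,,
,,,,,,
,,,,,,
,,,@>,
,,@,,,
,,@@,,
,,,,,,
,,,,,,
k=7  ,,,,,,
,,,,,,
,,,,,,
,,,@@,
,,@,v,
,,@@,,
,,,,,,
,,,,,,
k=8  ,,,,,,
,,,,,,
,,,,,,
,,,@@,
,,@<@,
,,@@,,
,,,,,,
,,,,,,
k=9  ,,,,,,
,,,,,,
,,,,,,
,,,^@,
,,@@@,
,,@@,,
,,,,,,
,,,,,,
k=10  ,,,,,,
,,,,,,
,,,,,,
,,<,@,
,,@@@,
,,@@,,
,,,,,,
,,,,,,
k=11  ,,,,,,
,,,,,,
,,^,,,
,,@,@,
,,@@@,
,,@@,,
,,,,,,
,,,,,,
k=12  ,,,,,,
,,,,,,
,,@>,,
,,@,@,
,,@@@,
,,@@,,
,,,,,,
,,,,,,
k=13  ,,,,,,
,,,,,,
,,@@,,
,,@v@,
,,@@@,
,,@@,,
,,,,,,
,,,,,,
k=14  ,,,,,,
,,,,,,
,,@@,,
,,<@@,
,,@@@,
,,@@,,
,,,,,,
,,,,,,
k=15  ,,,,,,
,,,,,,
,,@@,,
,,,@@,
,,v@@,
,,@@,,
,,,,,,
,,,,,,
k=16  ,,,,,,
,,,,,,
,,@@,,
,,,@@,
,,,>@,
,,@@,,
,,,,,,
,,,,,,
k=17  ,,,,,,
,,,,,,
,,@@,,
,,,^@,
,,,,@,
,,@@,,
,,,,,,
,,,,,,
k=18  ,,,,,,
,,,,,,
,,@@,,
,,<,@,
,,,,@,
,,@@,,
,,,,,,
,,,,,,
k=19  ,,,,,,
,,,,,,
,,^@,,
,,@,@,
,,,,@,
,,@@,,
,,,,,,
,,,,,,
k=20  ,,,,,,
,,,,,,
,<,@,,
,,@,@,
,,,,@,
,,@@,,
,,,,,,
,,,,,,
k=21  ,,,,,,
,^,,,,
,@,@,,
,,@,@,
,,,,@,
,,@@,,
,,,,,,
,,,,,,
k=22  ,,,,,,
,@>,,,
,@,@,,
,,@,@,
,,,,@,
,,@@,,
,,,,,,
,,,,,,
k=23  ,,,,,,
,@@,,,
,@v@,,
,,@,@,
,,,,@,
,,@@,,
,,,,,,
,,,,,,
k=24  ,,,,,,
,@@,,,
,<@@,,
,,@,@,
,,,,@,
,,@@,,
,,,,,,
,,,,,,

west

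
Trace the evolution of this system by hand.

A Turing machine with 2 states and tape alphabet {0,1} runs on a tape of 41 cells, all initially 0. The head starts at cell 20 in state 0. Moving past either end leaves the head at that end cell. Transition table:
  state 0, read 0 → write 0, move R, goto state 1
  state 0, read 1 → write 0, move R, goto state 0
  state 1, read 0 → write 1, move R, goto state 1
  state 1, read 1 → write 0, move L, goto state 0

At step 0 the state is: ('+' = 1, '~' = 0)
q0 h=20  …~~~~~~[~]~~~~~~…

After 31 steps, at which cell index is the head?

40

k=0  q0 h=20  …~~~~~~[~]~~~~~~…
k=1  q1 h=21  …~~~~~~[~]~~~~~~…
k=2  q1 h=22  …~~~~~+[~]~~~~~~…
k=3  q1 h=23  …~~~~++[~]~~~~~~…
k=4  q1 h=24  …~~~+++[~]~~~~~~…
k=5  q1 h=25  …~~++++[~]~~~~~~…
k=6  q1 h=26  …~+++++[~]~~~~~~…
k=7  q1 h=27  …++++++[~]~~~~~~…
k=8  q1 h=28  …++++++[~]~~~~~~…
k=9  q1 h=29  …++++++[~]~~~~~~…
k=10  q1 h=30  …++++++[~]~~~~~~…
k=11  q1 h=31  …++++++[~]~~~~~~…
k=12  q1 h=32  …++++++[~]~~~~~~…
k=13  q1 h=33  …++++++[~]~~~~~~…
k=14  q1 h=34  …++++++[~]~~~~~~|
k=15  q1 h=35  …++++++[~]~~~~~|
k=16  q1 h=36  …++++++[~]~~~~|
k=17  q1 h=37  …++++++[~]~~~|
k=18  q1 h=38  …++++++[~]~~|
k=19  q1 h=39  …++++++[~]~|
k=20  q1 h=40  …++++++[~]|
k=21  q1 h=40  …++++++[+]|
k=22  q0 h=39  …++++++[+]~|
k=23  q0 h=40  …+++++~[~]|
k=24  q1 h=40  …+++++~[~]|
k=25  q1 h=40  …+++++~[+]|
k=26  q0 h=39  …++++++[~]~|
k=27  q1 h=40  …+++++~[~]|
k=28  q1 h=40  …+++++~[+]|
k=29  q0 h=39  …++++++[~]~|
k=30  q1 h=40  …+++++~[~]|
k=31  q1 h=40  …+++++~[+]|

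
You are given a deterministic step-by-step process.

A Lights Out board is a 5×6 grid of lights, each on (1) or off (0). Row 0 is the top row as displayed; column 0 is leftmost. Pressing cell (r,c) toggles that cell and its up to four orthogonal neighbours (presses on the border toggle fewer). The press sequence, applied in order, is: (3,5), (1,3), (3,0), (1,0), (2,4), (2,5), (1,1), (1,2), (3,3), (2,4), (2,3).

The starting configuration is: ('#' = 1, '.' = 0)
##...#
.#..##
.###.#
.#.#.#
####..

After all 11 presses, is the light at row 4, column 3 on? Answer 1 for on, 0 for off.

0

step 0: ##...#
.#..##
.###.#
.#.#.#
####..
step 1: ##...#
.#..##
.###..
.#.##.
####.#
step 2: ##.#.#
.###.#
.##...
.#.##.
####.#
step 3: ##.#.#
.###.#
###...
#..##.
.###.#
step 4: .#.#.#
#.##.#
.##...
#..##.
.###.#
step 5: .#.#.#
#.####
.#####
#..#..
.###.#
step 6: .#.#.#
#.###.
.###..
#..#.#
.###.#
step 7: ...#.#
.#.##.
..##..
#..#.#
.###.#
step 8: ..##.#
..#.#.
...#..
#..#.#
.###.#
step 9: ..##.#
..#.#.
......
#.#.##
.##..#
step 10: ..##.#
..#...
...###
#.#..#
.##..#
step 11: ..##.#
..##..
..#..#
#.##.#
.##..#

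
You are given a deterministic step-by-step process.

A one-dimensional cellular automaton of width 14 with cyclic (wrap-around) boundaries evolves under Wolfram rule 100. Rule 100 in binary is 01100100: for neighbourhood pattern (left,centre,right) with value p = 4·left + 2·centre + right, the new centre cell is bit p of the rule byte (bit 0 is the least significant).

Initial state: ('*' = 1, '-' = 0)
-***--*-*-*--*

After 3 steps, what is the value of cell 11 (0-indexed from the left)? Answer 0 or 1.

k=0  -***--*-*-*--*
k=1  *--*--*****--*
k=2  *--*------*---
k=3  *--*------*---

0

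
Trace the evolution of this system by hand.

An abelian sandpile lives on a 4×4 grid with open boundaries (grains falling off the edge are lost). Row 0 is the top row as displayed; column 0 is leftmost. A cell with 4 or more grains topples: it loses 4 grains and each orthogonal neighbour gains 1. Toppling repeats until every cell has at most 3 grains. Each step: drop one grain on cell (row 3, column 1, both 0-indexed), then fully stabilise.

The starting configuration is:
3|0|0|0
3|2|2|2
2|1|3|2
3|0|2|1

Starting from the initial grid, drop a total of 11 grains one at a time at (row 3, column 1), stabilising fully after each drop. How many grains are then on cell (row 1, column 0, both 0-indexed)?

2

t=0: 3|0|0|0
3|2|2|2
2|1|3|2
3|0|2|1
t=1: 3|0|0|0
3|2|2|2
2|1|3|2
3|1|2|1
t=2: 3|0|0|0
3|2|2|2
2|1|3|2
3|2|2|1
t=3: 3|0|0|0
3|2|2|2
2|1|3|2
3|3|2|1
t=4: 3|0|0|0
3|2|2|2
3|2|3|2
0|1|3|1
t=5: 3|0|0|0
3|2|2|2
3|2|3|2
0|2|3|1
t=6: 3|0|0|0
3|2|2|2
3|2|3|2
0|3|3|1
t=7: 0|2|1|0
2|1|0|3
1|2|2|3
2|2|1|2
t=8: 0|2|1|0
2|1|0|3
1|2|2|3
2|3|1|2
t=9: 0|2|1|0
2|1|0|3
1|3|2|3
3|0|2|2
t=10: 0|2|1|0
2|1|0|3
1|3|2|3
3|1|2|2
t=11: 0|2|1|0
2|1|0|3
1|3|2|3
3|2|2|2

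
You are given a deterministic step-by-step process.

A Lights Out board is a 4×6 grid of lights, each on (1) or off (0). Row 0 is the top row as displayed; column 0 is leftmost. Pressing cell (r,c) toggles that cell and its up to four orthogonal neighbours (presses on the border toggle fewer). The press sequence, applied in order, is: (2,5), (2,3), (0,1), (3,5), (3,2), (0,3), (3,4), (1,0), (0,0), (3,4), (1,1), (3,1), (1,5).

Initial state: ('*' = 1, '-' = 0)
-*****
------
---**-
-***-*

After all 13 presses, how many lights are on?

0) -*****
------
---**-
-***-*
1) -*****
-----*
---*-*
-***--
2) -*****
---*-*
--*-**
-**---
3) *--***
-*-*-*
--*-**
-**---
4) *--***
-*-*-*
--*-*-
-**-**
5) *--***
-*-*-*
----*-
---***
6) *-*--*
-*---*
----*-
---***
7) *-*--*
-*---*
------
------
8) --*--*
*----*
*-----
------
9) ***--*
-----*
*-----
------
10) ***--*
-----*
*---*-
---***
11) *-*--*
***--*
**--*-
---***
12) *-*--*
***--*
*---*-
******
13) *-*---
***-*-
*---**
******

15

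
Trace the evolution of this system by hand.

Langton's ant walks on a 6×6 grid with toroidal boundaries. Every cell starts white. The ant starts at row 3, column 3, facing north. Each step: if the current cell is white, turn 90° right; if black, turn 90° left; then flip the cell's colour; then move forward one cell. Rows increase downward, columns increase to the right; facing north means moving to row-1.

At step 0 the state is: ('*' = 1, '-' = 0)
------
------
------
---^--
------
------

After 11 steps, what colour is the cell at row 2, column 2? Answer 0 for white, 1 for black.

1

0) ------
------
------
---^--
------
------
1) ------
------
------
---*>-
------
------
2) ------
------
------
---**-
----v-
------
3) ------
------
------
---**-
---<*-
------
4) ------
------
------
---^*-
---**-
------
5) ------
------
------
--<-*-
---**-
------
6) ------
------
--^---
--*-*-
---**-
------
7) ------
------
--*>--
--*-*-
---**-
------
8) ------
------
--**--
--*v*-
---**-
------
9) ------
------
--**--
--<**-
---**-
------
10) ------
------
--**--
---**-
--v**-
------
11) ------
------
--**--
---**-
-<***-
------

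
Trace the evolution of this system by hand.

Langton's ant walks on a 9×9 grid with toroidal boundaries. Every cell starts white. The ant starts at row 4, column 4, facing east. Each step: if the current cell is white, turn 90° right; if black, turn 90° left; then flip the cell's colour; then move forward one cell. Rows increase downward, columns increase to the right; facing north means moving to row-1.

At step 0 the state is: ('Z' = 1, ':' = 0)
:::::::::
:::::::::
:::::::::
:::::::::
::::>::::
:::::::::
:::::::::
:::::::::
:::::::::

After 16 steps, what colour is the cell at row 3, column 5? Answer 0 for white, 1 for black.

t=0: :::::::::
:::::::::
:::::::::
:::::::::
::::>::::
:::::::::
:::::::::
:::::::::
:::::::::
t=1: :::::::::
:::::::::
:::::::::
:::::::::
::::Z::::
::::v::::
:::::::::
:::::::::
:::::::::
t=2: :::::::::
:::::::::
:::::::::
:::::::::
::::Z::::
:::<Z::::
:::::::::
:::::::::
:::::::::
t=3: :::::::::
:::::::::
:::::::::
:::::::::
:::^Z::::
:::ZZ::::
:::::::::
:::::::::
:::::::::
t=4: :::::::::
:::::::::
:::::::::
:::::::::
:::Z>::::
:::ZZ::::
:::::::::
:::::::::
:::::::::
t=5: :::::::::
:::::::::
:::::::::
::::^::::
:::Z:::::
:::ZZ::::
:::::::::
:::::::::
:::::::::
t=6: :::::::::
:::::::::
:::::::::
::::Z>:::
:::Z:::::
:::ZZ::::
:::::::::
:::::::::
:::::::::
t=7: :::::::::
:::::::::
:::::::::
::::ZZ:::
:::Z:v:::
:::ZZ::::
:::::::::
:::::::::
:::::::::
t=8: :::::::::
:::::::::
:::::::::
::::ZZ:::
:::Z<Z:::
:::ZZ::::
:::::::::
:::::::::
:::::::::
t=9: :::::::::
:::::::::
:::::::::
::::^Z:::
:::ZZZ:::
:::ZZ::::
:::::::::
:::::::::
:::::::::
t=10: :::::::::
:::::::::
:::::::::
:::<:Z:::
:::ZZZ:::
:::ZZ::::
:::::::::
:::::::::
:::::::::
t=11: :::::::::
:::::::::
:::^:::::
:::Z:Z:::
:::ZZZ:::
:::ZZ::::
:::::::::
:::::::::
:::::::::
t=12: :::::::::
:::::::::
:::Z>::::
:::Z:Z:::
:::ZZZ:::
:::ZZ::::
:::::::::
:::::::::
:::::::::
t=13: :::::::::
:::::::::
:::ZZ::::
:::ZvZ:::
:::ZZZ:::
:::ZZ::::
:::::::::
:::::::::
:::::::::
t=14: :::::::::
:::::::::
:::ZZ::::
:::<ZZ:::
:::ZZZ:::
:::ZZ::::
:::::::::
:::::::::
:::::::::
t=15: :::::::::
:::::::::
:::ZZ::::
::::ZZ:::
:::vZZ:::
:::ZZ::::
:::::::::
:::::::::
:::::::::
t=16: :::::::::
:::::::::
:::ZZ::::
::::ZZ:::
::::>Z:::
:::ZZ::::
:::::::::
:::::::::
:::::::::

1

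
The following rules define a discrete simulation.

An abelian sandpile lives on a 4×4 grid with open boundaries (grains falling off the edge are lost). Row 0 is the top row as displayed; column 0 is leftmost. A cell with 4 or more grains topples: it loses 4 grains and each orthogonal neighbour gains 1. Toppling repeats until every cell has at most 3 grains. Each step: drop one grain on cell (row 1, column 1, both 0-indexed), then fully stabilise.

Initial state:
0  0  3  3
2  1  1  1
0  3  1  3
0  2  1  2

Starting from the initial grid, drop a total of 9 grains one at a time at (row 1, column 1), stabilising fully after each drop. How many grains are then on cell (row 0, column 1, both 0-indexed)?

[0] 0  0  3  3
2  1  1  1
0  3  1  3
0  2  1  2
[1] 0  0  3  3
2  2  1  1
0  3  1  3
0  2  1  2
[2] 0  0  3  3
2  3  1  1
0  3  1  3
0  2  1  2
[3] 0  1  3  3
3  1  2  1
1  0  2  3
0  3  1  2
[4] 0  1  3  3
3  2  2  1
1  0  2  3
0  3  1  2
[5] 0  1  3  3
3  3  2  1
1  0  2  3
0  3  1  2
[6] 1  2  3  3
0  1  3  1
2  1  2  3
0  3  1  2
[7] 1  2  3  3
0  2  3  1
2  1  2  3
0  3  1  2
[8] 1  2  3  3
0  3  3  1
2  1  2  3
0  3  1  2
[9] 2  0  2  0
1  2  1  3
2  2  3  3
0  3  1  2

0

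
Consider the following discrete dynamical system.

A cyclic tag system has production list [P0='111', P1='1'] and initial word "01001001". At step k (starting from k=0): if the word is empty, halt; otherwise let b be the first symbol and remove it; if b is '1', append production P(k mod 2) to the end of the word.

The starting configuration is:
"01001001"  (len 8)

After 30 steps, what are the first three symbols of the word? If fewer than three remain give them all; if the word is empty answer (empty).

111

k=0  "01001001"  (len 8)
k=1  "1001001"  (len 7)
k=2  "0010011"  (len 7)
k=3  "010011"  (len 6)
k=4  "10011"  (len 5)
k=5  "0011111"  (len 7)
k=6  "011111"  (len 6)
k=7  "11111"  (len 5)
k=8  "11111"  (len 5)
k=9  "1111111"  (len 7)
k=10  "1111111"  (len 7)
k=11  "111111111"  (len 9)
k=12  "111111111"  (len 9)
k=13  "11111111111"  (len 11)
k=14  "11111111111"  (len 11)
k=15  "1111111111111"  (len 13)
k=16  "1111111111111"  (len 13)
k=17  "111111111111111"  (len 15)
k=18  "111111111111111"  (len 15)
k=19  "11111111111111111"  (len 17)
k=20  "11111111111111111"  (len 17)
k=21  "1111111111111111111"  (len 19)
k=22  "1111111111111111111"  (len 19)
k=23  "111111111111111111111"  (len 21)
k=24  "111111111111111111111"  (len 21)
k=25  "11111111111111111111111"  (len 23)
k=26  "11111111111111111111111"  (len 23)
k=27  "1111111111111111111111111"  (len 25)
k=28  "1111111111111111111111111"  (len 25)
k=29  "111111111111111111111111111"  (len 27)
k=30  "111111111111111111111111111"  (len 27)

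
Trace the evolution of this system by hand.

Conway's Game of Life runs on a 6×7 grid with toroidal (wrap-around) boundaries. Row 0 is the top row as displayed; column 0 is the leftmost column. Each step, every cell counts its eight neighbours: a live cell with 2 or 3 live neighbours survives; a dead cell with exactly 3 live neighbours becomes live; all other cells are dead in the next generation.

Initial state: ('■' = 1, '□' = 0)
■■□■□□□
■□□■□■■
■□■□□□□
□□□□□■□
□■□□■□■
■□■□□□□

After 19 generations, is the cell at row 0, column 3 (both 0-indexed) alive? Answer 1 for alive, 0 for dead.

[0] ■■□■□□□
■□□■□■■
■□■□□□□
□□□□□■□
□■□□■□■
■□■□□□□
[1] □□□■■□□
□□□■■□□
■■□□■■□
■■□□□■■
■■□□□■■
□□■■□□■
[2] □□□□□■□
□□■□□□□
□■■■□□□
□□■□□□□
□□□□■□□
□■■■□□■
[3] □■□■□□□
□■■■□□□
□■□■□□□
□■■□□□□
□■□□□□□
□□■■■■□
[4] □■□□□□□
■■□■■□□
■□□■□□□
■■□□□□□
□■□□■□□
□■□■■□□
[5] □■□□□□□
■■□■■□□
□□□■■□■
■■■□□□□
□■□■■□□
■■□■■□□
[6] □□□□□□□
■■□■■■□
□□□□■■■
■■□□□■□
□□□□■□□
■■□■■□□
[7] □□□□□■■
■□□■□□□
□□■■□□□
■□□□□□□
□□■■■■■
□□□■■□□
[8] □□□■□■■
□□■■■□■
□■■■□□□
□■□□□■■
□□■□□■■
□□■□□□□
[9] □□□□□■■
■■□□□□■
□■□□□□■
□■□■■■■
■■■□□■■
□□■■■□□
[10] □■■■■■■
□■□□□□□
□■□□■□□
□□□■■□□
□□□□□□□
□□■■■□□
[11] ■■□□□■□
□■□□□□□
□□■■■□□
□□□■■□□
□□■□□□□
□■□□□□□
[12] ■■■□□□□
■■□■■□□
□□■□■□□
□□□□■□□
□□■■□□□
■■■□□□□
[13] □□□□□□■
■□□□■□□
□■■□■■□
□□■□■□□
□□■■□□□
■□□□□□□
[14] ■□□□□□■
■■□■■□■
□■■□■■□
□□□□■■□
□■■■□□□
□□□□□□□
[15] □■□□□■■
□□□■■□□
□■■□□□□
□□□□□■□
□□■■■□□
■■■□□□□
[16] □■□■■■■
■■□■■■□
□□■■■□□
□■□□■□□
□□■■■□□
■□□□■■■
[17] □■□□□□□
■■□□□□□
■□□□□□□
□■□□□■□
■■■□□□■
■■□□□□□
[18] □□■□□□□
■■□□□□□
■□□□□□■
□□■□□□□
□□■□□□■
□□□□□□■
[19] ■■□□□□□
■■□□□□■
■□□□□□■
■■□□□□■
□□□□□□□
□□□□□□□

0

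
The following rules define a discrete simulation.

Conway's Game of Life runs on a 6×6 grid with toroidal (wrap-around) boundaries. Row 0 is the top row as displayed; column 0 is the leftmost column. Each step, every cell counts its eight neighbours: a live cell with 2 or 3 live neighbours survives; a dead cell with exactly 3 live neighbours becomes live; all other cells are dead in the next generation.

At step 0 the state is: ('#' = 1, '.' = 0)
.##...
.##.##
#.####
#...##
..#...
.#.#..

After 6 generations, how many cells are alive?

0) .##...
.##.##
#.####
#...##
..#...
.#.#..
1) ....#.
......
..#...
#.#...
######
.#.#..
2) ......
......
.#....
#...#.
....##
.#....
3) ......
......
......
#...#.
#...##
......
4) ......
......
......
#...#.
#...#.
.....#
5) ......
......
......
......
#...#.
.....#
6) ......
......
......
......
.....#
.....#

2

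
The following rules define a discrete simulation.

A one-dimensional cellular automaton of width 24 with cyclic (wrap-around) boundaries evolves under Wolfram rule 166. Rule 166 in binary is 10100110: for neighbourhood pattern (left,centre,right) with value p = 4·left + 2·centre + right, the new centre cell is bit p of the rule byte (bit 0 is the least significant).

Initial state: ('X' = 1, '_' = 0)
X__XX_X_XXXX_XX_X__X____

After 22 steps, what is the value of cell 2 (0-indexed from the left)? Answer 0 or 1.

t=0: X__XX_X_XXXX_XX_X__X____
t=1: X_X__XXX_XX_X__XX_XX___X
t=2: _XX_X_X_X__XX_X__X____X_
t=3: X__XXXXXX_X__XX_XX___XX_
t=4: X_X_XXXX_XX_X__X____X__X
t=5: _XXX_XX_X__XX_XX___XX_X_
t=6: X_X_X__XX_X__X____X__XX_
t=7: XXXXX_X__XX_XX___XX_X__X
t=8: XXXX_XX_X__X____X__XX_X_
t=9: _XX_X__XX_XX___XX_X__XXX
t=10: X__XX_X__X____X__XX_X_X_
t=11: X_X__XX_XX___XX_X__XXXXX
t=12: _XX_X__X____X__XX_X_XXXX
t=13: X__XX_XX___XX_X__XXX_XX_
t=14: X_X__X____X__XX_X_X_X__X
t=15: _XX_XX___XX_X__XXXXXX_X_
t=16: X__X____X__XX_X_XXXX_XX_
t=17: X_XX___XX_X__XXX_XX_X__X
t=18: _X____X__XX_X_X_X__XX_X_
t=19: XX___XX_X__XXXXXX_X__XX_
t=20: ____X__XX_X_XXXX_XX_X__X
t=21: ___XX_X__XXX_XX_X__XX_XX
t=22: __X__XX_X_X_X__XX_X__X__

1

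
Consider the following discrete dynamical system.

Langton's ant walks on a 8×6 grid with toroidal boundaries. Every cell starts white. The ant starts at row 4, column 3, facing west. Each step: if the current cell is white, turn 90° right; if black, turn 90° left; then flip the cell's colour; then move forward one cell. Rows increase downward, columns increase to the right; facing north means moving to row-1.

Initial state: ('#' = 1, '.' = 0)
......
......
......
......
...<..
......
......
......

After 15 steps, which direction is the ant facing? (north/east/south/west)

north

t=0: ......
......
......
......
...<..
......
......
......
t=1: ......
......
......
...^..
...#..
......
......
......
t=2: ......
......
......
...#>.
...#..
......
......
......
t=3: ......
......
......
...##.
...#v.
......
......
......
t=4: ......
......
......
...##.
...<#.
......
......
......
t=5: ......
......
......
...##.
....#.
...v..
......
......
t=6: ......
......
......
...##.
....#.
..<#..
......
......
t=7: ......
......
......
...##.
..^.#.
..##..
......
......
t=8: ......
......
......
...##.
..#>#.
..##..
......
......
t=9: ......
......
......
...##.
..###.
..#v..
......
......
t=10: ......
......
......
...##.
..###.
..#.>.
......
......
t=11: ......
......
......
...##.
..###.
..#.#.
....v.
......
t=12: ......
......
......
...##.
..###.
..#.#.
...<#.
......
t=13: ......
......
......
...##.
..###.
..#^#.
...##.
......
t=14: ......
......
......
...##.
..###.
..##>.
...##.
......
t=15: ......
......
......
...##.
..##^.
..##..
...##.
......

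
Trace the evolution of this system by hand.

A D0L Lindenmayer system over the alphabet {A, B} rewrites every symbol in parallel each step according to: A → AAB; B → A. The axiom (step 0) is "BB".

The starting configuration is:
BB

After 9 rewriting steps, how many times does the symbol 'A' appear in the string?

k=0  BB
k=1  AA
k=2  AABAAB
k=3  AABAABAAABAABA
k=4  AABAABAAABAABAAABAABAABAAABAABAAAB
k=5  AABAABAAABAABAAABAABAABAAABAABAAABAABAABAAABAABAAABAABAAABAABAABAAABAABAAABAABAABA
k=6  AABAABAAABAABAAABAABAABAAABAABAAABAABAABAAABAABAAABAABAAAB…AABAABAAABAABAAABAABAABAAABAABAAABAABAABAAABAABAAABAABAAAB  (len 198)
k=7  AABAABAAABAABAAABAABAABAAABAABAAABAABAABAAABAABAAABAABAAAB…AABAABAAABAABAAABAABAABAAABAABAAABAABAABAAABAABAAABAABAABA  (len 478)
k=8  AABAABAAABAABAAABAABAABAAABAABAAABAABAABAAABAABAAABAABAAAB…AABAABAAABAABAAABAABAABAAABAABAAABAABAABAAABAABAAABAABAAAB  (len 1154)
k=9  AABAABAAABAABAAABAABAABAAABAABAAABAABAABAAABAABAAABAABAAAB…AABAABAAABAABAAABAABAABAAABAABAAABAABAABAAABAABAAABAABAABA  (len 2786)

1970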